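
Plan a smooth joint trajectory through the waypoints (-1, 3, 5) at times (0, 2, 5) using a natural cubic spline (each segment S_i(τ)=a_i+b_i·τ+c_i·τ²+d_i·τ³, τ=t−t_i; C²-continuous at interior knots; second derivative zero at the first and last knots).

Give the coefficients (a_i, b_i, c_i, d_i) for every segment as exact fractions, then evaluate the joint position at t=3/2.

  seg 0: a=-1 b=34/15 c=0 d=-1/15
  seg 1: a=3 b=22/15 c=-2/5 d=2/45
S(3/2) = 87/40

Δ: Δ0=2, Δ1=2/3
row 1: diag=10, rhs=-8; c'=3/10, d'=-4/5
back: M1=-4/5
M: M0=0, M1=-4/5, M2=0
seg 0: a=-1, c=M0/2=0, d=(M1−M0)/(6·2)=-1/15, b=Δ0−h0·(2M0+M1)/6=34/15
seg 1: a=3, c=M1/2=-2/5, d=(M2−M1)/(6·3)=2/45, b=Δ1−h1·(2M1+M2)/6=22/15
t_q=3/2 → seg 0, τ=3/2; S=-1+34/15·τ+0·τ²+-1/15·τ³=87/40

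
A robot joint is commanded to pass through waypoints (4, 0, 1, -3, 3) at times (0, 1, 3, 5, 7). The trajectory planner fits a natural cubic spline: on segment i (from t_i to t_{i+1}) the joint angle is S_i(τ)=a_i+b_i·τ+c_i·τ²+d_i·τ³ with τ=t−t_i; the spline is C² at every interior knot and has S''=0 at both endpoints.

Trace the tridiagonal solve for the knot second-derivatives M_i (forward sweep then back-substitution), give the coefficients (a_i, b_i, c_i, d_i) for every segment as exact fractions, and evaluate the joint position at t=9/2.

  seg 0: a=4 b=-821/164 c=0 d=165/164
  seg 1: a=0 b=-163/82 c=495/164 d=-291/328
  seg 2: a=1 b=-23/41 c=-189/82 d=65/82
  seg 3: a=-3 b=-11/41 c=201/82 d=-67/164
S(9/2) = -1543/656

Δ: Δ0=-4, Δ1=1/2, Δ2=-2, Δ3=3
row 1: diag=6, rhs=27; c'=1/3, d'=9/2
row 2: denom=8−2·1/3=22/3; d'=(-15−2·9/2)/(22/3)=-36/11
row 3: denom=8−2·3/11=82/11; d'=(30−2·-36/11)/(82/11)=201/41
back: M3=201/41
back: M2=-36/11−3/11·201/41=-189/41
back: M1=9/2−1/3·-189/41=495/82
M: M0=0, M1=495/82, M2=-189/41, M3=201/41, M4=0
seg 0: a=4, c=M0/2=0, d=(M1−M0)/(6·1)=165/164, b=Δ0−h0·(2M0+M1)/6=-821/164
seg 1: a=0, c=M1/2=495/164, d=(M2−M1)/(6·2)=-291/328, b=Δ1−h1·(2M1+M2)/6=-163/82
seg 2: a=1, c=M2/2=-189/82, d=(M3−M2)/(6·2)=65/82, b=Δ2−h2·(2M2+M3)/6=-23/41
seg 3: a=-3, c=M3/2=201/82, d=(M4−M3)/(6·2)=-67/164, b=Δ3−h3·(2M3+M4)/6=-11/41
t_q=9/2 → seg 2, τ=3/2; S=1+-23/41·τ+-189/82·τ²+65/82·τ³=-1543/656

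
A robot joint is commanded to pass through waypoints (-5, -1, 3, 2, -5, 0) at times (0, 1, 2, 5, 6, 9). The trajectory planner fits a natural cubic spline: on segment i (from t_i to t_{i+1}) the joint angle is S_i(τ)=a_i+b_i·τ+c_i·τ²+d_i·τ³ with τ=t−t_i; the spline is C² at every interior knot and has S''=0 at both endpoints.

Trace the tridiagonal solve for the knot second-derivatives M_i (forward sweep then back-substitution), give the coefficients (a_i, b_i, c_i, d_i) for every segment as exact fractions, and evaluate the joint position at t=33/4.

Δ: Δ0=4, Δ1=4, Δ2=-1/3, Δ3=-7, Δ4=5/3
row 1: diag=4, rhs=0; c'=1/4, d'=0
row 2: denom=8−1·1/4=31/4; d'=(-26−1·0)/(31/4)=-104/31
row 3: denom=8−3·12/31=212/31; d'=(-40−3·-104/31)/(212/31)=-232/53
row 4: denom=8−1·31/212=1665/212; d'=(52−1·-232/53)/(1665/212)=1328/185
back: M4=1328/185
back: M3=-232/53−31/212·1328/185=-1004/185
back: M2=-104/31−12/31·-1004/185=-232/185
back: M1=0−1/4·-232/185=58/185
M: M0=0, M1=58/185, M2=-232/185, M3=-1004/185, M4=1328/185, M5=0
seg 0: a=-5, c=M0/2=0, d=(M1−M0)/(6·1)=29/555, b=Δ0−h0·(2M0+M1)/6=2191/555
seg 1: a=-1, c=M1/2=29/185, d=(M2−M1)/(6·1)=-29/111, b=Δ1−h1·(2M1+M2)/6=2278/555
seg 2: a=3, c=M2/2=-116/185, d=(M3−M2)/(6·3)=-386/1665, b=Δ2−h2·(2M2+M3)/6=2017/555
seg 3: a=2, c=M3/2=-502/185, d=(M4−M3)/(6·1)=1166/555, b=Δ3−h3·(2M3+M4)/6=-709/111
seg 4: a=-5, c=M4/2=664/185, d=(M5−M4)/(6·3)=-664/1665, b=Δ4−h4·(2M4+M5)/6=-3059/555
t_q=33/4 → seg 4, τ=9/4; S=-5+-3059/555·τ+664/185·τ²+-664/1665·τ³=-1117/296

  seg 0: a=-5 b=2191/555 c=0 d=29/555
  seg 1: a=-1 b=2278/555 c=29/185 d=-29/111
  seg 2: a=3 b=2017/555 c=-116/185 d=-386/1665
  seg 3: a=2 b=-709/111 c=-502/185 d=1166/555
  seg 4: a=-5 b=-3059/555 c=664/185 d=-664/1665
S(33/4) = -1117/296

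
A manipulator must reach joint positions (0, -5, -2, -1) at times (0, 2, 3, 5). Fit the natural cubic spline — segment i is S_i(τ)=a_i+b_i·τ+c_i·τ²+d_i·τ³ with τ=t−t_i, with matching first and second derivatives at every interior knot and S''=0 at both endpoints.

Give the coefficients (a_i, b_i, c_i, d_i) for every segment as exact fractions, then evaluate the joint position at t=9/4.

Δ: Δ0=-5/2, Δ1=3, Δ2=1/2
row 1: diag=6, rhs=33; c'=1/6, d'=11/2
row 2: denom=6−1·1/6=35/6; d'=(-15−1·11/2)/(35/6)=-123/35
back: M2=-123/35
back: M1=11/2−1/6·-123/35=213/35
M: M0=0, M1=213/35, M2=-123/35, M3=0
seg 0: a=0, c=M0/2=0, d=(M1−M0)/(6·2)=71/140, b=Δ0−h0·(2M0+M1)/6=-317/70
seg 1: a=-5, c=M1/2=213/70, d=(M2−M1)/(6·1)=-8/5, b=Δ1−h1·(2M1+M2)/6=109/70
seg 2: a=-2, c=M2/2=-123/70, d=(M3−M2)/(6·2)=41/140, b=Δ2−h2·(2M2+M3)/6=199/70
t_q=9/4 → seg 1, τ=1/4; S=-5+109/70·τ+213/70·τ²+-8/5·τ³=-4979/1120

  seg 0: a=0 b=-317/70 c=0 d=71/140
  seg 1: a=-5 b=109/70 c=213/70 d=-8/5
  seg 2: a=-2 b=199/70 c=-123/70 d=41/140
S(9/4) = -4979/1120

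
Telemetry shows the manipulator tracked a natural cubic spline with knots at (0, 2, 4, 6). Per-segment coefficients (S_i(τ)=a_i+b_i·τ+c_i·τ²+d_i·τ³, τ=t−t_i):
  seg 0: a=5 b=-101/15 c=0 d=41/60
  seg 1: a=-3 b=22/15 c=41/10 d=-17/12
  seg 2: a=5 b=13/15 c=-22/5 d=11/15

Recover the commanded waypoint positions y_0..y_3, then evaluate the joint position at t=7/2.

y_0 = S_0(0) = a_0 = 5
y_1 = S_1(0) = a_1 = -3
y_2 = S_2(0) = a_2 = 5
y_3 = S_2(2) = -5
t_q=7/2 is in segment 1 (τ=3/2); S_1(τ)=583/160

y_0=5 y_1=-3 y_2=5 y_3=-5
S(7/2) = 583/160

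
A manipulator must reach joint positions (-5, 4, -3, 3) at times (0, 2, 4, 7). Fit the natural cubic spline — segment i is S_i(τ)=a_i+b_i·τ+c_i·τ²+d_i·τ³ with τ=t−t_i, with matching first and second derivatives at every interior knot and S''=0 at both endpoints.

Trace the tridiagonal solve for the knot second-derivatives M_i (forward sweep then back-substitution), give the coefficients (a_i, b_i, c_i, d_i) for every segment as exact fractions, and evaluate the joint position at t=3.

  seg 0: a=-5 b=131/19 c=0 d=-91/152
  seg 1: a=4 b=-11/38 c=-273/76 d=151/152
  seg 2: a=-3 b=-52/19 c=45/19 d=-5/19
S(3) = 169/152

Δ: Δ0=9/2, Δ1=-7/2, Δ2=2
row 1: diag=8, rhs=-48; c'=1/4, d'=-6
row 2: denom=10−2·1/4=19/2; d'=(33−2·-6)/(19/2)=90/19
back: M2=90/19
back: M1=-6−1/4·90/19=-273/38
M: M0=0, M1=-273/38, M2=90/19, M3=0
seg 0: a=-5, c=M0/2=0, d=(M1−M0)/(6·2)=-91/152, b=Δ0−h0·(2M0+M1)/6=131/19
seg 1: a=4, c=M1/2=-273/76, d=(M2−M1)/(6·2)=151/152, b=Δ1−h1·(2M1+M2)/6=-11/38
seg 2: a=-3, c=M2/2=45/19, d=(M3−M2)/(6·3)=-5/19, b=Δ2−h2·(2M2+M3)/6=-52/19
t_q=3 → seg 1, τ=1; S=4+-11/38·τ+-273/76·τ²+151/152·τ³=169/152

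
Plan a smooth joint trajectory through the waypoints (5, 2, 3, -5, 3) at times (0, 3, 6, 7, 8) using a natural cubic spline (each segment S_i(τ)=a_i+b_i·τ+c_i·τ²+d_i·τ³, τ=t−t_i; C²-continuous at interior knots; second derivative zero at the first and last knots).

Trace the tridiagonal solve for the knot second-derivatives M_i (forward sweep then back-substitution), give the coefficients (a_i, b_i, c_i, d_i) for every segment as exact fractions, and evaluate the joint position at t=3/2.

  seg 0: a=5 b=-113/42 c=0 d=71/378
  seg 1: a=2 b=50/21 c=71/42 d=-299/378
  seg 2: a=3 b=-53/6 c=-38/7 d=263/42
  seg 3: a=-5 b=-19/21 c=187/14 d=-187/42
S(3/2) = 179/112

Δ: Δ0=-1, Δ1=1/3, Δ2=-8, Δ3=8
row 1: diag=12, rhs=8; c'=1/4, d'=2/3
row 2: denom=8−3·1/4=29/4; d'=(-50−3·2/3)/(29/4)=-208/29
row 3: denom=4−1·4/29=112/29; d'=(96−1·-208/29)/(112/29)=187/7
back: M3=187/7
back: M2=-208/29−4/29·187/7=-76/7
back: M1=2/3−1/4·-76/7=71/21
M: M0=0, M1=71/21, M2=-76/7, M3=187/7, M4=0
seg 0: a=5, c=M0/2=0, d=(M1−M0)/(6·3)=71/378, b=Δ0−h0·(2M0+M1)/6=-113/42
seg 1: a=2, c=M1/2=71/42, d=(M2−M1)/(6·3)=-299/378, b=Δ1−h1·(2M1+M2)/6=50/21
seg 2: a=3, c=M2/2=-38/7, d=(M3−M2)/(6·1)=263/42, b=Δ2−h2·(2M2+M3)/6=-53/6
seg 3: a=-5, c=M3/2=187/14, d=(M4−M3)/(6·1)=-187/42, b=Δ3−h3·(2M3+M4)/6=-19/21
t_q=3/2 → seg 0, τ=3/2; S=5+-113/42·τ+0·τ²+71/378·τ³=179/112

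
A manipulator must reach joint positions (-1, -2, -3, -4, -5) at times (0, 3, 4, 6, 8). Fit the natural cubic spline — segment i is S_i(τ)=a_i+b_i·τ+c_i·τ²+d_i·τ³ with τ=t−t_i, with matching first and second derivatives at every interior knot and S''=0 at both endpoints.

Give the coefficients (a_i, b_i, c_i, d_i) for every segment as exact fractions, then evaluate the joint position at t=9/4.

Δ: Δ0=-1/3, Δ1=-1, Δ2=-1/2, Δ3=-1/2
row 1: diag=8, rhs=-4; c'=1/8, d'=-1/2
row 2: denom=6−1·1/8=47/8; d'=(3−1·-1/2)/(47/8)=28/47
row 3: denom=8−2·16/47=344/47; d'=(0−2·28/47)/(344/47)=-7/43
back: M3=-7/43
back: M2=28/47−16/47·-7/43=28/43
back: M1=-1/2−1/8·28/43=-25/43
M: M0=0, M1=-25/43, M2=28/43, M3=-7/43, M4=0
seg 0: a=-1, c=M0/2=0, d=(M1−M0)/(6·3)=-25/774, b=Δ0−h0·(2M0+M1)/6=-11/258
seg 1: a=-2, c=M1/2=-25/86, d=(M2−M1)/(6·1)=53/258, b=Δ1−h1·(2M1+M2)/6=-118/129
seg 2: a=-3, c=M2/2=14/43, d=(M3−M2)/(6·2)=-35/516, b=Δ2−h2·(2M2+M3)/6=-227/258
seg 3: a=-4, c=M3/2=-7/86, d=(M4−M3)/(6·2)=7/516, b=Δ3−h3·(2M3+M4)/6=-101/258
t_q=9/4 → seg 0, τ=9/4; S=-1+-11/258·τ+0·τ²+-25/774·τ³=-8057/5504

  seg 0: a=-1 b=-11/258 c=0 d=-25/774
  seg 1: a=-2 b=-118/129 c=-25/86 d=53/258
  seg 2: a=-3 b=-227/258 c=14/43 d=-35/516
  seg 3: a=-4 b=-101/258 c=-7/86 d=7/516
S(9/4) = -8057/5504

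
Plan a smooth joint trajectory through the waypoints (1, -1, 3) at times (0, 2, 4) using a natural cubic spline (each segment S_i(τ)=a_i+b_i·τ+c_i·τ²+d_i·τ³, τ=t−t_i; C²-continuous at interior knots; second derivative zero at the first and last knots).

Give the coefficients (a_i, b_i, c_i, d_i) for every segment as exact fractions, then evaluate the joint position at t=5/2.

Δ: Δ0=-1, Δ1=2
row 1: diag=8, rhs=18; c'=1/4, d'=9/4
back: M1=9/4
M: M0=0, M1=9/4, M2=0
seg 0: a=1, c=M0/2=0, d=(M1−M0)/(6·2)=3/16, b=Δ0−h0·(2M0+M1)/6=-7/4
seg 1: a=-1, c=M1/2=9/8, d=(M2−M1)/(6·2)=-3/16, b=Δ1−h1·(2M1+M2)/6=1/2
t_q=5/2 → seg 1, τ=1/2; S=-1+1/2·τ+9/8·τ²+-3/16·τ³=-63/128

  seg 0: a=1 b=-7/4 c=0 d=3/16
  seg 1: a=-1 b=1/2 c=9/8 d=-3/16
S(5/2) = -63/128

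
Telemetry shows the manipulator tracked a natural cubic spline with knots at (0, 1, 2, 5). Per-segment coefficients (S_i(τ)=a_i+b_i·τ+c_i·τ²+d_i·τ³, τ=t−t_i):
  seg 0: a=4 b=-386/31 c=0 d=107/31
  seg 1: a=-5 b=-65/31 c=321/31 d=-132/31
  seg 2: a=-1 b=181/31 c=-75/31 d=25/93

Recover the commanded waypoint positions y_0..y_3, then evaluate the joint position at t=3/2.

y_0 = S_0(0) = a_0 = 4
y_1 = S_1(0) = a_1 = -5
y_2 = S_2(0) = a_2 = -1
y_3 = S_2(3) = 2
t_q=3/2 is in segment 1 (τ=1/2); S_1(τ)=-495/124

y_0=4 y_1=-5 y_2=-1 y_3=2
S(3/2) = -495/124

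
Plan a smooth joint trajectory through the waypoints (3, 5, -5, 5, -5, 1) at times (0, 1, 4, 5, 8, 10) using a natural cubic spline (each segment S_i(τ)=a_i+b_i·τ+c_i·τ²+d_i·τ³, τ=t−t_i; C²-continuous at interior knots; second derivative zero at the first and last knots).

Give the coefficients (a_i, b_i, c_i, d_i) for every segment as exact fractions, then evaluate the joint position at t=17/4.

Δ: Δ0=2, Δ1=-10/3, Δ2=10, Δ3=-10/3, Δ4=3
row 1: diag=8, rhs=-32; c'=3/8, d'=-4
row 2: denom=8−3·3/8=55/8; d'=(80−3·-4)/(55/8)=736/55
row 3: denom=8−1·8/55=432/55; d'=(-80−1·736/55)/(432/55)=-107/9
row 4: denom=10−3·55/144=425/48; d'=(38−3·-107/9)/(425/48)=208/25
back: M4=208/25
back: M3=-107/9−55/144·208/25=-226/15
back: M2=736/55−8/55·-226/15=1168/75
back: M1=-4−3/8·1168/75=-246/25
M: M0=0, M1=-246/25, M2=1168/75, M3=-226/15, M4=208/25, M5=0
seg 0: a=3, c=M0/2=0, d=(M1−M0)/(6·1)=-41/25, b=Δ0−h0·(2M0+M1)/6=91/25
seg 1: a=5, c=M1/2=-123/25, d=(M2−M1)/(6·3)=953/675, b=Δ1−h1·(2M1+M2)/6=-32/25
seg 2: a=-5, c=M2/2=584/75, d=(M3−M2)/(6·1)=-383/75, b=Δ2−h2·(2M2+M3)/6=183/25
seg 3: a=5, c=M3/2=-113/15, d=(M4−M3)/(6·3)=877/675, b=Δ3−h3·(2M3+M4)/6=568/75
seg 4: a=-5, c=M4/2=104/25, d=(M5−M4)/(6·2)=-52/75, b=Δ4−h4·(2M4+M5)/6=-191/75
t_q=17/4 → seg 2, τ=1/4; S=-5+183/25·τ+584/75·τ²+-383/75·τ³=-4421/1600

  seg 0: a=3 b=91/25 c=0 d=-41/25
  seg 1: a=5 b=-32/25 c=-123/25 d=953/675
  seg 2: a=-5 b=183/25 c=584/75 d=-383/75
  seg 3: a=5 b=568/75 c=-113/15 d=877/675
  seg 4: a=-5 b=-191/75 c=104/25 d=-52/75
S(17/4) = -4421/1600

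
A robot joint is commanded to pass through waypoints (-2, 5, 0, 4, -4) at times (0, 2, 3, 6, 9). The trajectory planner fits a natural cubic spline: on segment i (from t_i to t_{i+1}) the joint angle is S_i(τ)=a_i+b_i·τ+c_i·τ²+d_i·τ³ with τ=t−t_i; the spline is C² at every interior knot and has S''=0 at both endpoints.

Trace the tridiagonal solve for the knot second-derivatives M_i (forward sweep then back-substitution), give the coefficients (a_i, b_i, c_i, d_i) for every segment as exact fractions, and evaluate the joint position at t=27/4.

Δ: Δ0=7/2, Δ1=-5, Δ2=4/3, Δ3=-8/3
row 1: diag=6, rhs=-51; c'=1/6, d'=-17/2
row 2: denom=8−1·1/6=47/6; d'=(38−1·-17/2)/(47/6)=279/47
row 3: denom=12−3·18/47=510/47; d'=(-24−3·279/47)/(510/47)=-131/34
back: M3=-131/34
back: M2=279/47−18/47·-131/34=126/17
back: M1=-17/2−1/6·126/17=-331/34
M: M0=0, M1=-331/34, M2=126/17, M3=-131/34, M4=0
seg 0: a=-2, c=M0/2=0, d=(M1−M0)/(6·2)=-331/408, b=Δ0−h0·(2M0+M1)/6=344/51
seg 1: a=5, c=M1/2=-331/68, d=(M2−M1)/(6·1)=583/204, b=Δ1−h1·(2M1+M2)/6=-305/102
seg 2: a=0, c=M2/2=63/17, d=(M3−M2)/(6·3)=-383/612, b=Δ2−h2·(2M2+M3)/6=-847/204
seg 3: a=4, c=M3/2=-131/68, d=(M4−M3)/(6·3)=131/612, b=Δ3−h3·(2M3+M4)/6=121/102
t_q=27/4 → seg 3, τ=3/4; S=4+121/102·τ+-131/68·τ²+131/612·τ³=16957/4352

  seg 0: a=-2 b=344/51 c=0 d=-331/408
  seg 1: a=5 b=-305/102 c=-331/68 d=583/204
  seg 2: a=0 b=-847/204 c=63/17 d=-383/612
  seg 3: a=4 b=121/102 c=-131/68 d=131/612
S(27/4) = 16957/4352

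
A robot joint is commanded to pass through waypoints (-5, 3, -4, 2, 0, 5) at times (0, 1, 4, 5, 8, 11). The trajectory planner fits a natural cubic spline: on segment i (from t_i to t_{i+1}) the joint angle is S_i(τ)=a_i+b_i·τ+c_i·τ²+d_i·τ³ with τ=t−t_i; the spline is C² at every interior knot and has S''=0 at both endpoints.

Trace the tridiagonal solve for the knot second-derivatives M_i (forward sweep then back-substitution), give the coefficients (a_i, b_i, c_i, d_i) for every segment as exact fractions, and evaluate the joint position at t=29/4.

  seg 0: a=-5 b=5224/521 c=0 d=-1056/521
  seg 1: a=3 b=2056/521 c=-3168/521 d=18697/14067
  seg 2: a=-4 b=1745/521 c=9193/1563 d=-5050/1563
  seg 3: a=2 b=8471/1563 c=-5957/1563 d=2786/4689
  seg 4: a=0 b=-2197/1563 c=2401/1563 d=-2401/14067
S(29/4) = 27803/16672

Δ: Δ0=8, Δ1=-7/3, Δ2=6, Δ3=-2/3, Δ4=5/3
row 1: diag=8, rhs=-62; c'=3/8, d'=-31/4
row 2: denom=8−3·3/8=55/8; d'=(50−3·-31/4)/(55/8)=586/55
row 3: denom=8−1·8/55=432/55; d'=(-40−1·586/55)/(432/55)=-1393/216
row 4: denom=12−3·55/144=521/48; d'=(14−3·-1393/216)/(521/48)=4802/1563
back: M4=4802/1563
back: M3=-1393/216−55/144·4802/1563=-11914/1563
back: M2=586/55−8/55·-11914/1563=18386/1563
back: M1=-31/4−3/8·18386/1563=-6336/521
M: M0=0, M1=-6336/521, M2=18386/1563, M3=-11914/1563, M4=4802/1563, M5=0
seg 0: a=-5, c=M0/2=0, d=(M1−M0)/(6·1)=-1056/521, b=Δ0−h0·(2M0+M1)/6=5224/521
seg 1: a=3, c=M1/2=-3168/521, d=(M2−M1)/(6·3)=18697/14067, b=Δ1−h1·(2M1+M2)/6=2056/521
seg 2: a=-4, c=M2/2=9193/1563, d=(M3−M2)/(6·1)=-5050/1563, b=Δ2−h2·(2M2+M3)/6=1745/521
seg 3: a=2, c=M3/2=-5957/1563, d=(M4−M3)/(6·3)=2786/4689, b=Δ3−h3·(2M3+M4)/6=8471/1563
seg 4: a=0, c=M4/2=2401/1563, d=(M5−M4)/(6·3)=-2401/14067, b=Δ4−h4·(2M4+M5)/6=-2197/1563
t_q=29/4 → seg 3, τ=9/4; S=2+8471/1563·τ+-5957/1563·τ²+2786/4689·τ³=27803/16672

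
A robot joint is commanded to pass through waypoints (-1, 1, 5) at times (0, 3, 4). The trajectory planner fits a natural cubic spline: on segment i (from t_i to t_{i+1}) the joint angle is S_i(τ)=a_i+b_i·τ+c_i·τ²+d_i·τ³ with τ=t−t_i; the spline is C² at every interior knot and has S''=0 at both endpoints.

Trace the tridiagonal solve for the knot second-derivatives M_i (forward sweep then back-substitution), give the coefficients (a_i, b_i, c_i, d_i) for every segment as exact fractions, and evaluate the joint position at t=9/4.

Δ: Δ0=2/3, Δ1=4
row 1: diag=8, rhs=20; c'=1/8, d'=5/2
back: M1=5/2
M: M0=0, M1=5/2, M2=0
seg 0: a=-1, c=M0/2=0, d=(M1−M0)/(6·3)=5/36, b=Δ0−h0·(2M0+M1)/6=-7/12
seg 1: a=1, c=M1/2=5/4, d=(M2−M1)/(6·1)=-5/12, b=Δ1−h1·(2M1+M2)/6=19/6
t_q=9/4 → seg 0, τ=9/4; S=-1+-7/12·τ+0·τ²+5/36·τ³=-187/256

  seg 0: a=-1 b=-7/12 c=0 d=5/36
  seg 1: a=1 b=19/6 c=5/4 d=-5/12
S(9/4) = -187/256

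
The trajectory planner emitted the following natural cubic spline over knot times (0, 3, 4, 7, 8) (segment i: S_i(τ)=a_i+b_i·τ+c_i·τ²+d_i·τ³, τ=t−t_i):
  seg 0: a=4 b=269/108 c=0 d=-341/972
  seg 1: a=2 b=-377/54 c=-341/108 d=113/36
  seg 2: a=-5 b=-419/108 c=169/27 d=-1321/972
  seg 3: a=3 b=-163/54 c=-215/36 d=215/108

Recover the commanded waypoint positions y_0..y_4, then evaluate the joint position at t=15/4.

y_0=4 y_1=2 y_2=-5 y_3=3 y_4=-4
S(15/4) = -8497/2304

y_0 = S_0(0) = a_0 = 4
y_1 = S_1(0) = a_1 = 2
y_2 = S_2(0) = a_2 = -5
y_3 = S_3(0) = a_3 = 3
y_4 = S_3(1) = -4
t_q=15/4 is in segment 1 (τ=3/4); S_1(τ)=-8497/2304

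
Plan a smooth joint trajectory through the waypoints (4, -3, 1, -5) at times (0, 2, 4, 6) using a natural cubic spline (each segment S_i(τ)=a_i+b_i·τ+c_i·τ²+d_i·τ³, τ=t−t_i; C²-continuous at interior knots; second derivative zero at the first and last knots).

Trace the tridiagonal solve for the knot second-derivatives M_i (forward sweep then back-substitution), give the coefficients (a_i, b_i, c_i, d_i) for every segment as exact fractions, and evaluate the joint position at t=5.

  seg 0: a=4 b=-53/10 c=0 d=9/20
  seg 1: a=-3 b=1/10 c=27/10 d=-7/8
  seg 2: a=1 b=2/5 c=-51/20 d=17/40
S(5) = -29/40

Δ: Δ0=-7/2, Δ1=2, Δ2=-3
row 1: diag=8, rhs=33; c'=1/4, d'=33/8
row 2: denom=8−2·1/4=15/2; d'=(-30−2·33/8)/(15/2)=-51/10
back: M2=-51/10
back: M1=33/8−1/4·-51/10=27/5
M: M0=0, M1=27/5, M2=-51/10, M3=0
seg 0: a=4, c=M0/2=0, d=(M1−M0)/(6·2)=9/20, b=Δ0−h0·(2M0+M1)/6=-53/10
seg 1: a=-3, c=M1/2=27/10, d=(M2−M1)/(6·2)=-7/8, b=Δ1−h1·(2M1+M2)/6=1/10
seg 2: a=1, c=M2/2=-51/20, d=(M3−M2)/(6·2)=17/40, b=Δ2−h2·(2M2+M3)/6=2/5
t_q=5 → seg 2, τ=1; S=1+2/5·τ+-51/20·τ²+17/40·τ³=-29/40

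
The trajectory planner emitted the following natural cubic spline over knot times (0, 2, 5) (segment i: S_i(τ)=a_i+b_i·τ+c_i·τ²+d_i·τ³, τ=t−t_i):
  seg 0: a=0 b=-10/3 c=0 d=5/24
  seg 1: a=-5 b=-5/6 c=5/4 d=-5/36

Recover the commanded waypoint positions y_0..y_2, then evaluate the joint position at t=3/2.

y_0=0 y_1=-5 y_2=0
S(3/2) = -275/64

y_0 = S_0(0) = a_0 = 0
y_1 = S_1(0) = a_1 = -5
y_2 = S_1(3) = 0
t_q=3/2 is in segment 0 (τ=3/2); S_0(τ)=-275/64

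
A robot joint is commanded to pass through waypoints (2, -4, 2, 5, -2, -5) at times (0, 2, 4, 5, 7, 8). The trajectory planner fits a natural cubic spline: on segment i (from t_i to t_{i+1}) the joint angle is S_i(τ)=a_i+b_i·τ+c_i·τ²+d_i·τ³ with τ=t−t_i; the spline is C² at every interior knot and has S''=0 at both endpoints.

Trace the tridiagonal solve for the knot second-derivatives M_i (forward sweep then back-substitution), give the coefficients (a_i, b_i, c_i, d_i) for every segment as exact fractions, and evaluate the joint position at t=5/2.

  seg 0: a=2 b=-769/170 c=0 d=259/680
  seg 1: a=-4 b=4/85 c=777/340 d=-55/136
  seg 2: a=2 b=737/170 c=-12/85 d=-203/170
  seg 3: a=5 b=8/17 c=-633/170 d=591/680
  seg 4: a=-2 b=-679/170 c=507/340 d=-169/340
S(5/2) = -18799/5440

Δ: Δ0=-3, Δ1=3, Δ2=3, Δ3=-7/2, Δ4=-3
row 1: diag=8, rhs=36; c'=1/4, d'=9/2
row 2: denom=6−2·1/4=11/2; d'=(0−2·9/2)/(11/2)=-18/11
row 3: denom=6−1·2/11=64/11; d'=(-39−1·-18/11)/(64/11)=-411/64
row 4: denom=6−2·11/32=85/16; d'=(3−2·-411/64)/(85/16)=507/170
back: M4=507/170
back: M3=-411/64−11/32·507/170=-633/85
back: M2=-18/11−2/11·-633/85=-24/85
back: M1=9/2−1/4·-24/85=777/170
M: M0=0, M1=777/170, M2=-24/85, M3=-633/85, M4=507/170, M5=0
seg 0: a=2, c=M0/2=0, d=(M1−M0)/(6·2)=259/680, b=Δ0−h0·(2M0+M1)/6=-769/170
seg 1: a=-4, c=M1/2=777/340, d=(M2−M1)/(6·2)=-55/136, b=Δ1−h1·(2M1+M2)/6=4/85
seg 2: a=2, c=M2/2=-12/85, d=(M3−M2)/(6·1)=-203/170, b=Δ2−h2·(2M2+M3)/6=737/170
seg 3: a=5, c=M3/2=-633/170, d=(M4−M3)/(6·2)=591/680, b=Δ3−h3·(2M3+M4)/6=8/17
seg 4: a=-2, c=M4/2=507/340, d=(M5−M4)/(6·1)=-169/340, b=Δ4−h4·(2M4+M5)/6=-679/170
t_q=5/2 → seg 1, τ=1/2; S=-4+4/85·τ+777/340·τ²+-55/136·τ³=-18799/5440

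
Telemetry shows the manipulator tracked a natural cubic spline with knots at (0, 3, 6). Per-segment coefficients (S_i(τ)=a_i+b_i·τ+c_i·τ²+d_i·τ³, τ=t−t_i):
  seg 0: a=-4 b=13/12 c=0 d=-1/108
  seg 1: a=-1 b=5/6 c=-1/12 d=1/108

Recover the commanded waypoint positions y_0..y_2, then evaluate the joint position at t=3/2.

y_0 = S_0(0) = a_0 = -4
y_1 = S_1(0) = a_1 = -1
y_2 = S_1(3) = 1
t_q=3/2 is in segment 0 (τ=3/2); S_0(τ)=-77/32

y_0=-4 y_1=-1 y_2=1
S(3/2) = -77/32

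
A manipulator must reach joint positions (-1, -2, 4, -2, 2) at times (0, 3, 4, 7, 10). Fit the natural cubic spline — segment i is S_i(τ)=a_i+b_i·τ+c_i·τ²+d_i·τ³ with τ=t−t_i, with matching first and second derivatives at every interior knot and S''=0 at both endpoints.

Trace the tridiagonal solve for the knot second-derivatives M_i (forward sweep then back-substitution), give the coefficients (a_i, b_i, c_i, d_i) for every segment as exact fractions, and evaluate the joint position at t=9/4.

  seg 0: a=-1 b=-733/228 c=0 d=73/228
  seg 1: a=-2 b=619/114 c=219/76 d=-527/228
  seg 2: a=4 b=971/228 c=-77/19 d=1345/2052
  seg 3: a=-2 b=-269/114 c=421/228 d=-421/2052
S(9/4) = -22309/4864

Δ: Δ0=-1/3, Δ1=6, Δ2=-2, Δ3=4/3
row 1: diag=8, rhs=38; c'=1/8, d'=19/4
row 2: denom=8−1·1/8=63/8; d'=(-48−1·19/4)/(63/8)=-422/63
row 3: denom=12−3·8/21=76/7; d'=(20−3·-422/63)/(76/7)=421/114
back: M3=421/114
back: M2=-422/63−8/21·421/114=-154/19
back: M1=19/4−1/8·-154/19=219/38
M: M0=0, M1=219/38, M2=-154/19, M3=421/114, M4=0
seg 0: a=-1, c=M0/2=0, d=(M1−M0)/(6·3)=73/228, b=Δ0−h0·(2M0+M1)/6=-733/228
seg 1: a=-2, c=M1/2=219/76, d=(M2−M1)/(6·1)=-527/228, b=Δ1−h1·(2M1+M2)/6=619/114
seg 2: a=4, c=M2/2=-77/19, d=(M3−M2)/(6·3)=1345/2052, b=Δ2−h2·(2M2+M3)/6=971/228
seg 3: a=-2, c=M3/2=421/228, d=(M4−M3)/(6·3)=-421/2052, b=Δ3−h3·(2M3+M4)/6=-269/114
t_q=9/4 → seg 0, τ=9/4; S=-1+-733/228·τ+0·τ²+73/228·τ³=-22309/4864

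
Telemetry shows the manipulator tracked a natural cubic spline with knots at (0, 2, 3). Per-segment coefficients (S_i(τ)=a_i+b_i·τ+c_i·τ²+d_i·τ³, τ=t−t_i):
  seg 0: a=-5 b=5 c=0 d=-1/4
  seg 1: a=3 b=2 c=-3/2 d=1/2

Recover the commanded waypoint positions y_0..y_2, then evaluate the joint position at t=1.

y_0 = S_0(0) = a_0 = -5
y_1 = S_1(0) = a_1 = 3
y_2 = S_1(1) = 4
t_q=1 is in segment 0 (τ=1); S_0(τ)=-1/4

y_0=-5 y_1=3 y_2=4
S(1) = -1/4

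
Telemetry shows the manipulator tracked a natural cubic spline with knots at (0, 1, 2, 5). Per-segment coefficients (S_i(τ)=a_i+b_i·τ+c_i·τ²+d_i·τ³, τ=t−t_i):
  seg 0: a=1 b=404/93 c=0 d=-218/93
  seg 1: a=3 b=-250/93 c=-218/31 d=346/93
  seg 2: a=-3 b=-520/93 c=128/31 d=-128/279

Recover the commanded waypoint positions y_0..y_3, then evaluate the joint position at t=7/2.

y_0=1 y_1=3 y_2=-3 y_3=5
S(7/2) = -113/31

y_0 = S_0(0) = a_0 = 1
y_1 = S_1(0) = a_1 = 3
y_2 = S_2(0) = a_2 = -3
y_3 = S_2(3) = 5
t_q=7/2 is in segment 2 (τ=3/2); S_2(τ)=-113/31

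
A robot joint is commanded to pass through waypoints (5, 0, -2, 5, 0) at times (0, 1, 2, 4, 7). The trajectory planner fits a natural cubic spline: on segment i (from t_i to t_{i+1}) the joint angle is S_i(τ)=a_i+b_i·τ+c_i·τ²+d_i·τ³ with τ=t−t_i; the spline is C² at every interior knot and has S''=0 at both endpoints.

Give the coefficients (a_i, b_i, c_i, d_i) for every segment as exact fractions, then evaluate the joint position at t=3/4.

  seg 0: a=5 b=-1759/321 c=0 d=154/321
  seg 1: a=0 b=-1297/321 c=154/107 d=193/321
  seg 2: a=-2 b=206/321 c=347/107 d=-2329/2568
  seg 3: a=5 b=1753/642 c=-941/428 d=941/3852
S(3/4) = 3741/3424

Δ: Δ0=-5, Δ1=-2, Δ2=7/2, Δ3=-5/3
row 1: diag=4, rhs=18; c'=1/4, d'=9/2
row 2: denom=6−1·1/4=23/4; d'=(33−1·9/2)/(23/4)=114/23
row 3: denom=10−2·8/23=214/23; d'=(-31−2·114/23)/(214/23)=-941/214
back: M3=-941/214
back: M2=114/23−8/23·-941/214=694/107
back: M1=9/2−1/4·694/107=308/107
M: M0=0, M1=308/107, M2=694/107, M3=-941/214, M4=0
seg 0: a=5, c=M0/2=0, d=(M1−M0)/(6·1)=154/321, b=Δ0−h0·(2M0+M1)/6=-1759/321
seg 1: a=0, c=M1/2=154/107, d=(M2−M1)/(6·1)=193/321, b=Δ1−h1·(2M1+M2)/6=-1297/321
seg 2: a=-2, c=M2/2=347/107, d=(M3−M2)/(6·2)=-2329/2568, b=Δ2−h2·(2M2+M3)/6=206/321
seg 3: a=5, c=M3/2=-941/428, d=(M4−M3)/(6·3)=941/3852, b=Δ3−h3·(2M3+M4)/6=1753/642
t_q=3/4 → seg 0, τ=3/4; S=5+-1759/321·τ+0·τ²+154/321·τ³=3741/3424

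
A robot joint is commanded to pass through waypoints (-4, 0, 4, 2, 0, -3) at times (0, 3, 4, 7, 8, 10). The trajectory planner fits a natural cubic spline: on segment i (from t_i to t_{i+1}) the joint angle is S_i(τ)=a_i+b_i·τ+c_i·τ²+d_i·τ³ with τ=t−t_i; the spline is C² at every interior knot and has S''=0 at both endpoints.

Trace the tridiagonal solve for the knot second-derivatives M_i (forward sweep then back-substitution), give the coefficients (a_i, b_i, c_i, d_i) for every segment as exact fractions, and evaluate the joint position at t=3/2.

Δ: Δ0=4/3, Δ1=4, Δ2=-2/3, Δ3=-2, Δ4=-3/2
row 1: diag=8, rhs=16; c'=1/8, d'=2
row 2: denom=8−1·1/8=63/8; d'=(-28−1·2)/(63/8)=-80/21
row 3: denom=8−3·8/21=48/7; d'=(-8−3·-80/21)/(48/7)=1/2
row 4: denom=6−1·7/48=281/48; d'=(3−1·1/2)/(281/48)=120/281
back: M4=120/281
back: M3=1/2−7/48·120/281=123/281
back: M2=-80/21−8/21·123/281=-3352/843
back: M1=2−1/8·-3352/843=2105/843
M: M0=0, M1=2105/843, M2=-3352/843, M3=123/281, M4=120/281, M5=0
seg 0: a=-4, c=M0/2=0, d=(M1−M0)/(6·3)=2105/15174, b=Δ0−h0·(2M0+M1)/6=143/1686
seg 1: a=0, c=M1/2=2105/1686, d=(M2−M1)/(6·1)=-1819/1686, b=Δ1−h1·(2M1+M2)/6=3229/843
seg 2: a=4, c=M2/2=-1676/843, d=(M3−M2)/(6·3)=3721/15174, b=Δ2−h2·(2M2+M3)/6=1737/562
seg 3: a=2, c=M3/2=123/562, d=(M4−M3)/(6·1)=-1/562, b=Δ3−h3·(2M3+M4)/6=-623/281
seg 4: a=0, c=M4/2=60/281, d=(M5−M4)/(6·2)=-10/281, b=Δ4−h4·(2M4+M5)/6=-1003/562
t_q=3/2 → seg 0, τ=3/2; S=-4+143/1686·τ+0·τ²+2105/15174·τ³=-15307/4496

  seg 0: a=-4 b=143/1686 c=0 d=2105/15174
  seg 1: a=0 b=3229/843 c=2105/1686 d=-1819/1686
  seg 2: a=4 b=1737/562 c=-1676/843 d=3721/15174
  seg 3: a=2 b=-623/281 c=123/562 d=-1/562
  seg 4: a=0 b=-1003/562 c=60/281 d=-10/281
S(3/2) = -15307/4496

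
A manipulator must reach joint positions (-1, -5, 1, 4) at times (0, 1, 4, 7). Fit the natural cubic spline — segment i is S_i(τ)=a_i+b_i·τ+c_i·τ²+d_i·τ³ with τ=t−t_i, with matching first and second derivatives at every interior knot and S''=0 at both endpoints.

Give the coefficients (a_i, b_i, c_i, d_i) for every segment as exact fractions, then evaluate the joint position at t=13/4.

Δ: Δ0=-4, Δ1=2, Δ2=1
row 1: diag=8, rhs=36; c'=3/8, d'=9/2
row 2: denom=12−3·3/8=87/8; d'=(-6−3·9/2)/(87/8)=-52/29
back: M2=-52/29
back: M1=9/2−3/8·-52/29=150/29
M: M0=0, M1=150/29, M2=-52/29, M3=0
seg 0: a=-1, c=M0/2=0, d=(M1−M0)/(6·1)=25/29, b=Δ0−h0·(2M0+M1)/6=-141/29
seg 1: a=-5, c=M1/2=75/29, d=(M2−M1)/(6·3)=-101/261, b=Δ1−h1·(2M1+M2)/6=-66/29
seg 2: a=1, c=M2/2=-26/29, d=(M3−M2)/(6·3)=26/261, b=Δ2−h2·(2M2+M3)/6=81/29
t_q=13/4 → seg 1, τ=9/4; S=-5+-66/29·τ+75/29·τ²+-101/261·τ³=-2665/1856

  seg 0: a=-1 b=-141/29 c=0 d=25/29
  seg 1: a=-5 b=-66/29 c=75/29 d=-101/261
  seg 2: a=1 b=81/29 c=-26/29 d=26/261
S(13/4) = -2665/1856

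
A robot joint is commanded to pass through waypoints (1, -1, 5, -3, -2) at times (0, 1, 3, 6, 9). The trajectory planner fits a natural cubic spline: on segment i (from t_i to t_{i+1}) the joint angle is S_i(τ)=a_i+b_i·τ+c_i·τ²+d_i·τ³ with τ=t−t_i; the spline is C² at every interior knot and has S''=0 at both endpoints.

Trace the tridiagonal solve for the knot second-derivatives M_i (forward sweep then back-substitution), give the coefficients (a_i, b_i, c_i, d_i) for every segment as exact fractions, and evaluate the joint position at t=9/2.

  seg 0: a=1 b=-1945/618 c=0 d=709/618
  seg 1: a=-1 b=91/309 c=709/206 d=-1291/1236
  seg 2: a=5 b=472/309 c=-291/103 d=49/103
  seg 3: a=-3 b=-797/309 c=150/103 d=-50/309
S(9/2) = 2093/824

Δ: Δ0=-2, Δ1=3, Δ2=-8/3, Δ3=1/3
row 1: diag=6, rhs=30; c'=1/3, d'=5
row 2: denom=10−2·1/3=28/3; d'=(-34−2·5)/(28/3)=-33/7
row 3: denom=12−3·9/28=309/28; d'=(18−3·-33/7)/(309/28)=300/103
back: M3=300/103
back: M2=-33/7−9/28·300/103=-582/103
back: M1=5−1/3·-582/103=709/103
M: M0=0, M1=709/103, M2=-582/103, M3=300/103, M4=0
seg 0: a=1, c=M0/2=0, d=(M1−M0)/(6·1)=709/618, b=Δ0−h0·(2M0+M1)/6=-1945/618
seg 1: a=-1, c=M1/2=709/206, d=(M2−M1)/(6·2)=-1291/1236, b=Δ1−h1·(2M1+M2)/6=91/309
seg 2: a=5, c=M2/2=-291/103, d=(M3−M2)/(6·3)=49/103, b=Δ2−h2·(2M2+M3)/6=472/309
seg 3: a=-3, c=M3/2=150/103, d=(M4−M3)/(6·3)=-50/309, b=Δ3−h3·(2M3+M4)/6=-797/309
t_q=9/2 → seg 2, τ=3/2; S=5+472/309·τ+-291/103·τ²+49/103·τ³=2093/824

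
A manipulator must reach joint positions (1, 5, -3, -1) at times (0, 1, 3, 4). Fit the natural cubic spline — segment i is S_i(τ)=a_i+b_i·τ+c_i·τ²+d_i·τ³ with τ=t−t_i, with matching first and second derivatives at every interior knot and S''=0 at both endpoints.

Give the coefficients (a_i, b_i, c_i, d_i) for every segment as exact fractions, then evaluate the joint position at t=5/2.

Δ: Δ0=4, Δ1=-4, Δ2=2
row 1: diag=6, rhs=-48; c'=1/3, d'=-8
row 2: denom=6−2·1/3=16/3; d'=(36−2·-8)/(16/3)=39/4
back: M2=39/4
back: M1=-8−1/3·39/4=-45/4
M: M0=0, M1=-45/4, M2=39/4, M3=0
seg 0: a=1, c=M0/2=0, d=(M1−M0)/(6·1)=-15/8, b=Δ0−h0·(2M0+M1)/6=47/8
seg 1: a=5, c=M1/2=-45/8, d=(M2−M1)/(6·2)=7/4, b=Δ1−h1·(2M1+M2)/6=1/4
seg 2: a=-3, c=M2/2=39/8, d=(M3−M2)/(6·1)=-13/8, b=Δ2−h2·(2M2+M3)/6=-5/4
t_q=5/2 → seg 1, τ=3/2; S=5+1/4·τ+-45/8·τ²+7/4·τ³=-11/8

  seg 0: a=1 b=47/8 c=0 d=-15/8
  seg 1: a=5 b=1/4 c=-45/8 d=7/4
  seg 2: a=-3 b=-5/4 c=39/8 d=-13/8
S(5/2) = -11/8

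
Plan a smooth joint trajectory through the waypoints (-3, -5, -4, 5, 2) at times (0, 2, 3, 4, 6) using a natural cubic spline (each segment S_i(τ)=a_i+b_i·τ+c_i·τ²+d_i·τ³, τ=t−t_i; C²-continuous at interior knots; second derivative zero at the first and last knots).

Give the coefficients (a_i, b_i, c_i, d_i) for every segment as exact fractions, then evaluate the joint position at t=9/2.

Δ: Δ0=-1, Δ1=1, Δ2=9, Δ3=-3/2
row 1: diag=6, rhs=12; c'=1/6, d'=2
row 2: denom=4−1·1/6=23/6; d'=(48−1·2)/(23/6)=12
row 3: denom=6−1·6/23=132/23; d'=(-63−1·12)/(132/23)=-575/44
back: M3=-575/44
back: M2=12−6/23·-575/44=339/22
back: M1=2−1/6·339/22=-25/44
M: M0=0, M1=-25/44, M2=339/22, M3=-575/44, M4=0
seg 0: a=-3, c=M0/2=0, d=(M1−M0)/(6·2)=-25/528, b=Δ0−h0·(2M0+M1)/6=-107/132
seg 1: a=-5, c=M1/2=-25/88, d=(M2−M1)/(6·1)=703/264, b=Δ1−h1·(2M1+M2)/6=-91/66
seg 2: a=-4, c=M2/2=339/44, d=(M3−M2)/(6·1)=-1253/264, b=Δ2−h2·(2M2+M3)/6=145/24
seg 3: a=5, c=M3/2=-575/88, d=(M4−M3)/(6·2)=575/528, b=Δ3−h3·(2M3+M4)/6=238/33
t_q=9/2 → seg 3, τ=1/2; S=5+238/33·τ+-575/88·τ²+575/528·τ³=10009/1408

  seg 0: a=-3 b=-107/132 c=0 d=-25/528
  seg 1: a=-5 b=-91/66 c=-25/88 d=703/264
  seg 2: a=-4 b=145/24 c=339/44 d=-1253/264
  seg 3: a=5 b=238/33 c=-575/88 d=575/528
S(9/2) = 10009/1408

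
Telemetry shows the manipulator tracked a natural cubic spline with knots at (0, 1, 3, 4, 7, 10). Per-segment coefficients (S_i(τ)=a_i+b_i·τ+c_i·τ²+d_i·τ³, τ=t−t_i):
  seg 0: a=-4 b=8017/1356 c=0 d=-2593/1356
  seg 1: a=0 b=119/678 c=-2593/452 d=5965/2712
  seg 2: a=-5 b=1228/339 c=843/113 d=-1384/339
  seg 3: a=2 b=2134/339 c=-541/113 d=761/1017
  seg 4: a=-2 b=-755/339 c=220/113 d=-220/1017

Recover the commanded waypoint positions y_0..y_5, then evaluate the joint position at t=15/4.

y_0 = S_0(0) = a_0 = -4
y_1 = S_1(0) = a_1 = 0
y_2 = S_2(0) = a_2 = -5
y_3 = S_3(0) = a_3 = 2
y_4 = S_4(0) = a_4 = -2
y_5 = S_4(3) = 3
t_q=15/4 is in segment 2 (τ=3/4); S_2(τ)=345/1808

y_0=-4 y_1=0 y_2=-5 y_3=2 y_4=-2 y_5=3
S(15/4) = 345/1808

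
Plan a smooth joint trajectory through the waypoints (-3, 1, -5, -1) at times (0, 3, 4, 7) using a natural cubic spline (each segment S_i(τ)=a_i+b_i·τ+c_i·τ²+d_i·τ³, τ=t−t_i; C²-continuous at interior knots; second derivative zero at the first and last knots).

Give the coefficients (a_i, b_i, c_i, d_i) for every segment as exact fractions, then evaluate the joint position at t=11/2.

  seg 0: a=-3 b=94/21 c=0 d=-22/63
  seg 1: a=1 b=-104/21 c=-22/7 d=44/21
  seg 2: a=-5 b=-104/21 c=22/7 d=-22/63
S(11/2) = -183/28

Δ: Δ0=4/3, Δ1=-6, Δ2=4/3
row 1: diag=8, rhs=-44; c'=1/8, d'=-11/2
row 2: denom=8−1·1/8=63/8; d'=(44−1·-11/2)/(63/8)=44/7
back: M2=44/7
back: M1=-11/2−1/8·44/7=-44/7
M: M0=0, M1=-44/7, M2=44/7, M3=0
seg 0: a=-3, c=M0/2=0, d=(M1−M0)/(6·3)=-22/63, b=Δ0−h0·(2M0+M1)/6=94/21
seg 1: a=1, c=M1/2=-22/7, d=(M2−M1)/(6·1)=44/21, b=Δ1−h1·(2M1+M2)/6=-104/21
seg 2: a=-5, c=M2/2=22/7, d=(M3−M2)/(6·3)=-22/63, b=Δ2−h2·(2M2+M3)/6=-104/21
t_q=11/2 → seg 2, τ=3/2; S=-5+-104/21·τ+22/7·τ²+-22/63·τ³=-183/28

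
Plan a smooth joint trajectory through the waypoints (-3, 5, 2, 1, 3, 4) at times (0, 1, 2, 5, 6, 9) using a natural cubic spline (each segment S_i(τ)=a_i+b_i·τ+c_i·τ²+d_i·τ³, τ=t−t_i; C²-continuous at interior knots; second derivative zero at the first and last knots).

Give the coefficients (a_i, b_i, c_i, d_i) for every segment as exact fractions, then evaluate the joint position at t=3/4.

Δ: Δ0=8, Δ1=-3, Δ2=-1/3, Δ3=2, Δ4=1/3
row 1: diag=4, rhs=-66; c'=1/4, d'=-33/2
row 2: denom=8−1·1/4=31/4; d'=(16−1·-33/2)/(31/4)=130/31
row 3: denom=8−3·12/31=212/31; d'=(14−3·130/31)/(212/31)=11/53
row 4: denom=8−1·31/212=1665/212; d'=(-10−1·11/53)/(1665/212)=-2164/1665
back: M4=-2164/1665
back: M3=11/53−31/212·-2164/1665=662/1665
back: M2=130/31−12/31·662/1665=2242/555
back: M1=-33/2−1/4·2242/555=-9718/555
M: M0=0, M1=-9718/555, M2=2242/555, M3=662/1665, M4=-2164/1665, M5=0
seg 0: a=-3, c=M0/2=0, d=(M1−M0)/(6·1)=-4859/1665, b=Δ0−h0·(2M0+M1)/6=18179/1665
seg 1: a=5, c=M1/2=-4859/555, d=(M2−M1)/(6·1)=1196/333, b=Δ1−h1·(2M1+M2)/6=3602/1665
seg 2: a=2, c=M2/2=1121/555, d=(M3−M2)/(6·3)=-3032/14985, b=Δ2−h2·(2M2+M3)/6=-7612/1665
seg 3: a=1, c=M3/2=331/1665, d=(M4−M3)/(6·1)=-157/555, b=Δ3−h3·(2M3+M4)/6=694/333
seg 4: a=3, c=M4/2=-1082/1665, d=(M5−M4)/(6·3)=1082/14985, b=Δ4−h4·(2M4+M5)/6=2719/1665
t_q=3/4 → seg 0, τ=3/4; S=-3+18179/1665·τ+0·τ²+-4859/1665·τ³=140573/35520

  seg 0: a=-3 b=18179/1665 c=0 d=-4859/1665
  seg 1: a=5 b=3602/1665 c=-4859/555 d=1196/333
  seg 2: a=2 b=-7612/1665 c=1121/555 d=-3032/14985
  seg 3: a=1 b=694/333 c=331/1665 d=-157/555
  seg 4: a=3 b=2719/1665 c=-1082/1665 d=1082/14985
S(3/4) = 140573/35520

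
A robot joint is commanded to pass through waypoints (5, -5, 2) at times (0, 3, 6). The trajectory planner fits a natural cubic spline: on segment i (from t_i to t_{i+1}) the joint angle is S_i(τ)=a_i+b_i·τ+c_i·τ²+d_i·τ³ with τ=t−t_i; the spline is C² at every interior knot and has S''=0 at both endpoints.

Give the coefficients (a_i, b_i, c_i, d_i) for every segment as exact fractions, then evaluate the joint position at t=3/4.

Δ: Δ0=-10/3, Δ1=7/3
row 1: diag=12, rhs=34; c'=1/4, d'=17/6
back: M1=17/6
M: M0=0, M1=17/6, M2=0
seg 0: a=5, c=M0/2=0, d=(M1−M0)/(6·3)=17/108, b=Δ0−h0·(2M0+M1)/6=-19/4
seg 1: a=-5, c=M1/2=17/12, d=(M2−M1)/(6·3)=-17/108, b=Δ1−h1·(2M1+M2)/6=-1/2
t_q=3/4 → seg 0, τ=3/4; S=5+-19/4·τ+0·τ²+17/108·τ³=385/256

  seg 0: a=5 b=-19/4 c=0 d=17/108
  seg 1: a=-5 b=-1/2 c=17/12 d=-17/108
S(3/4) = 385/256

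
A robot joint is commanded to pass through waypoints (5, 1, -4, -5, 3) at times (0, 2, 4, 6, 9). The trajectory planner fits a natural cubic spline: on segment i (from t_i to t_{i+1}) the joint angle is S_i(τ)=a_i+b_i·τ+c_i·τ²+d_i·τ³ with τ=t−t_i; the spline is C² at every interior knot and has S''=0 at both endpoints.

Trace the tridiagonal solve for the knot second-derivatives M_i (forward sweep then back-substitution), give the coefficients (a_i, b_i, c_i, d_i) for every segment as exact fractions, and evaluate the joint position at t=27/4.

  seg 0: a=5 b=-377/213 c=0 d=-49/852
  seg 1: a=1 b=-524/213 c=-49/142 d=277/1704
  seg 2: a=-4 b=-805/426 c=179/284 d=55/1704
  seg 3: a=-5 b=217/213 c=117/142 d=-13/142
S(27/4) = -34635/9088

Δ: Δ0=-2, Δ1=-5/2, Δ2=-1/2, Δ3=8/3
row 1: diag=8, rhs=-3; c'=1/4, d'=-3/8
row 2: denom=8−2·1/4=15/2; d'=(12−2·-3/8)/(15/2)=17/10
row 3: denom=10−2·4/15=142/15; d'=(19−2·17/10)/(142/15)=117/71
back: M3=117/71
back: M2=17/10−4/15·117/71=179/142
back: M1=-3/8−1/4·179/142=-49/71
M: M0=0, M1=-49/71, M2=179/142, M3=117/71, M4=0
seg 0: a=5, c=M0/2=0, d=(M1−M0)/(6·2)=-49/852, b=Δ0−h0·(2M0+M1)/6=-377/213
seg 1: a=1, c=M1/2=-49/142, d=(M2−M1)/(6·2)=277/1704, b=Δ1−h1·(2M1+M2)/6=-524/213
seg 2: a=-4, c=M2/2=179/284, d=(M3−M2)/(6·2)=55/1704, b=Δ2−h2·(2M2+M3)/6=-805/426
seg 3: a=-5, c=M3/2=117/142, d=(M4−M3)/(6·3)=-13/142, b=Δ3−h3·(2M3+M4)/6=217/213
t_q=27/4 → seg 3, τ=3/4; S=-5+217/213·τ+117/142·τ²+-13/142·τ³=-34635/9088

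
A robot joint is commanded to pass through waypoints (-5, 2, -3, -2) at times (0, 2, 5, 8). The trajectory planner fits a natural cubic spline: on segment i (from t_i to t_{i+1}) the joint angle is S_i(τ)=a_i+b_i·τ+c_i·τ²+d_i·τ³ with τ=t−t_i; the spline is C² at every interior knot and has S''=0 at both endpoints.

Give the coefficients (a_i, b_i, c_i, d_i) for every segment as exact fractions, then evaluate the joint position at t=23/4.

Δ: Δ0=7/2, Δ1=-5/3, Δ2=1/3
row 1: diag=10, rhs=-31; c'=3/10, d'=-31/10
row 2: denom=12−3·3/10=111/10; d'=(12−3·-31/10)/(111/10)=71/37
back: M2=71/37
back: M1=-31/10−3/10·71/37=-136/37
M: M0=0, M1=-136/37, M2=71/37, M3=0
seg 0: a=-5, c=M0/2=0, d=(M1−M0)/(6·2)=-34/111, b=Δ0−h0·(2M0+M1)/6=1049/222
seg 1: a=2, c=M1/2=-68/37, d=(M2−M1)/(6·3)=23/74, b=Δ1−h1·(2M1+M2)/6=233/222
seg 2: a=-3, c=M2/2=71/74, d=(M3−M2)/(6·3)=-71/666, b=Δ2−h2·(2M2+M3)/6=-176/111
t_q=23/4 → seg 2, τ=3/4; S=-3+-176/111·τ+71/74·τ²+-71/666·τ³=-17497/4736

  seg 0: a=-5 b=1049/222 c=0 d=-34/111
  seg 1: a=2 b=233/222 c=-68/37 d=23/74
  seg 2: a=-3 b=-176/111 c=71/74 d=-71/666
S(23/4) = -17497/4736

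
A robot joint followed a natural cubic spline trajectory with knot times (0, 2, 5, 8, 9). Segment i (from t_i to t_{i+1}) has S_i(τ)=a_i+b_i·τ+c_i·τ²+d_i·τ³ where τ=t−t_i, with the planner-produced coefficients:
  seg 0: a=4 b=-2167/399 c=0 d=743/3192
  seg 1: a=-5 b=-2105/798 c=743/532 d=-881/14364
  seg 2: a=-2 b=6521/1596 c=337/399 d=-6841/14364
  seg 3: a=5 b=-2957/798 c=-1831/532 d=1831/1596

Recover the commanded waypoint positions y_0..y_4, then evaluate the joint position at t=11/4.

y_0=4 y_1=-5 y_2=-2 y_3=5 y_4=-1
S(11/4) = -211733/34048

y_0 = S_0(0) = a_0 = 4
y_1 = S_1(0) = a_1 = -5
y_2 = S_2(0) = a_2 = -2
y_3 = S_3(0) = a_3 = 5
y_4 = S_3(1) = -1
t_q=11/4 is in segment 1 (τ=3/4); S_1(τ)=-211733/34048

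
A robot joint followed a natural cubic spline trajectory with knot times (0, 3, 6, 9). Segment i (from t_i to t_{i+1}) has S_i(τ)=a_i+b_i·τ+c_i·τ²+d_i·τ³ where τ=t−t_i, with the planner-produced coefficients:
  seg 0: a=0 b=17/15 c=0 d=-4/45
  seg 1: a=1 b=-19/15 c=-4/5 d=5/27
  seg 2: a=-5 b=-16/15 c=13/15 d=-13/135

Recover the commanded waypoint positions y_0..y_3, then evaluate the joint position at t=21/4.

y_0=0 y_1=1 y_2=-5 y_3=-3
S(21/4) = -1213/320

y_0 = S_0(0) = a_0 = 0
y_1 = S_1(0) = a_1 = 1
y_2 = S_2(0) = a_2 = -5
y_3 = S_2(3) = -3
t_q=21/4 is in segment 1 (τ=9/4); S_1(τ)=-1213/320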